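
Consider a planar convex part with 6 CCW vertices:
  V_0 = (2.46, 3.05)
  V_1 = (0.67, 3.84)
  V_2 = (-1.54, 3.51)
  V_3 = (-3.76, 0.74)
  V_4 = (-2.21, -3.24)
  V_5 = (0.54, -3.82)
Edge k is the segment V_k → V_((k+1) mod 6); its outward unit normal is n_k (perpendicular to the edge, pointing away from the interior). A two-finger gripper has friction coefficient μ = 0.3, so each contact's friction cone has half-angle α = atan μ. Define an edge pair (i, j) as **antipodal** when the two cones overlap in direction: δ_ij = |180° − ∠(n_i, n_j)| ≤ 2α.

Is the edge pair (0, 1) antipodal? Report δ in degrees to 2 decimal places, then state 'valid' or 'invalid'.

δ = 147.69°, invalid

α = atan 0.3 = 16.70°;  2α = 33.40°
edge 0: e_0 = (-1.79, +0.79);  n_0 = (+0.4038, +0.9149)
edge 1: e_1 = (-2.21, -0.33);  n_1 = (-0.1477, +0.9890)
∠(n_0, n_1) = 32.31°
δ = |180° − 32.31°| = 147.69°
147.69° > 2α = 33.40°  →  invalid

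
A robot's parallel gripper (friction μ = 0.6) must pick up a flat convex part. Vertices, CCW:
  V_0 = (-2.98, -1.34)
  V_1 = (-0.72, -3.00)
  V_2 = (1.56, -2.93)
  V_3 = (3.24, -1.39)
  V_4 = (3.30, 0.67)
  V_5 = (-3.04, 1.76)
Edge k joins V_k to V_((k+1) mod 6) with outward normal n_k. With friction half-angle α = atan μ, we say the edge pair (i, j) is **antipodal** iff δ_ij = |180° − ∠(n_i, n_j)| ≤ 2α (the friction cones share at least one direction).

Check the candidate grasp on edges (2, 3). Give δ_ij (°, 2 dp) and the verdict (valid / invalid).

α = atan 0.6 = 30.96°;  2α = 61.93°
edge 2: e_2 = (+1.68, +1.54);  n_2 = (+0.6757, -0.7372)
edge 3: e_3 = (+0.06, +2.06);  n_3 = (+0.9996, -0.0291)
∠(n_2, n_3) = 45.82°
δ = |180° − 45.82°| = 134.18°
134.18° > 2α = 61.93°  →  invalid

δ = 134.18°, invalid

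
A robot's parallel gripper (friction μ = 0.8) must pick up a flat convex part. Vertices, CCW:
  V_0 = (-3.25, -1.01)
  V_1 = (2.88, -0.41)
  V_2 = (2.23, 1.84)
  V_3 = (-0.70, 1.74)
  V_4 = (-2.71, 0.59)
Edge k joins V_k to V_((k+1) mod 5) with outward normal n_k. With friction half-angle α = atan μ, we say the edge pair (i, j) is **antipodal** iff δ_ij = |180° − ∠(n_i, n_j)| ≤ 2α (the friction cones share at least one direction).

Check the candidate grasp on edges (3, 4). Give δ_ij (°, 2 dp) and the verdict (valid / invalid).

δ = 138.43°, invalid

α = atan 0.8 = 38.66°;  2α = 77.32°
edge 3: e_3 = (-2.01, -1.15);  n_3 = (-0.4966, +0.8680)
edge 4: e_4 = (-0.54, -1.60);  n_4 = (-0.9475, +0.3198)
∠(n_3, n_4) = 41.57°
δ = |180° − 41.57°| = 138.43°
138.43° > 2α = 77.32°  →  invalid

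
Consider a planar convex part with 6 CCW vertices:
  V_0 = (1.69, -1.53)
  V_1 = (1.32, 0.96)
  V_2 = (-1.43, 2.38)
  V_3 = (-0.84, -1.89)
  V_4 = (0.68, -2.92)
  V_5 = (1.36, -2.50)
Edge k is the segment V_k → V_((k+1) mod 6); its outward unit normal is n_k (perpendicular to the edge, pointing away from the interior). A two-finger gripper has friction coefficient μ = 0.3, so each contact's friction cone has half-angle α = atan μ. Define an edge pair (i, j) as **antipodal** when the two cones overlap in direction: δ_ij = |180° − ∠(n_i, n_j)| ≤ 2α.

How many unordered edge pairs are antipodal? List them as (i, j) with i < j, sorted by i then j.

α = atan 0.3 = 16.70°;  2α = 33.40°
n_0 = (+0.9891, +0.1470)
n_1 = (+0.4588, +0.8885)
n_2 = (-0.9906, -0.1369)
n_3 = (-0.5610, -0.8278)
n_4 = (+0.5255, -0.8508)
n_5 = (+0.9467, -0.3221)
  (0,1): δ = 125.76°  ·
  (0,2): δ = 0.59°  ✓
  (0,3): δ = 47.43°  ·
  (0,4): δ = 113.25°  ·
  (0,5): δ = 152.76°  ·
  (1,2): δ = 54.82°  ·
  (1,3): δ = 6.81°  ✓
  (1,4): δ = 59.01°  ·
  (1,5): δ = 98.52°  ·
  (2,3): δ = 131.99°  ·
  (2,4): δ = 66.17°  ·
  (2,5): δ = 26.66°  ✓
  (3,4): δ = 114.18°  ·
  (3,5): δ = 74.67°  ·
  (4,5): δ = 140.49°  ·
antipodal pairs: 3

count = 3; pairs: (0,2), (1,3), (2,5)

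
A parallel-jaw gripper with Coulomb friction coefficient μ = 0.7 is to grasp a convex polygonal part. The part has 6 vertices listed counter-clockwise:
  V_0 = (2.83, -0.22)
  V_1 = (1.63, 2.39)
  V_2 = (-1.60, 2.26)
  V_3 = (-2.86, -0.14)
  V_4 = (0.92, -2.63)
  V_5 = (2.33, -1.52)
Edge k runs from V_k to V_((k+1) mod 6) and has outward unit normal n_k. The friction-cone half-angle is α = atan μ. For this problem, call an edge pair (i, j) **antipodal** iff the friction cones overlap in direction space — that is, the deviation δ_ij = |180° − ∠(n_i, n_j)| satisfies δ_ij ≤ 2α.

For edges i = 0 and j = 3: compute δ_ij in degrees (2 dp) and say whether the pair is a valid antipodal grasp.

δ = 31.93°, valid

α = atan 0.7 = 34.99°;  2α = 69.98°
edge 0: e_0 = (-1.20, +2.61);  n_0 = (+0.9086, +0.4177)
edge 3: e_3 = (+3.78, -2.49);  n_3 = (-0.5501, -0.8351)
∠(n_0, n_3) = 148.07°
δ = |180° − 148.07°| = 31.93°
31.93° ≤ 2α = 69.98°  →  valid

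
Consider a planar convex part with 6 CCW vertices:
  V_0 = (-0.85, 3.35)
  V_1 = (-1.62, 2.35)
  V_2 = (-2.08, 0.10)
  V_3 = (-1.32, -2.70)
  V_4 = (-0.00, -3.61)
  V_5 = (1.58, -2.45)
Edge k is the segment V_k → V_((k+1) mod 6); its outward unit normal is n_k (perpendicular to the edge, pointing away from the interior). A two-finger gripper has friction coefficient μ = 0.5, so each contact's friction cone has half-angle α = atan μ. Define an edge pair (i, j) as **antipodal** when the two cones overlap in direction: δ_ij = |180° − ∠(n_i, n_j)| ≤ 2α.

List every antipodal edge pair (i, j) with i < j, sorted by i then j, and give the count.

count = 5; pairs: (0,4), (1,4), (1,5), (2,5), (3,5)

α = atan 0.5 = 26.57°;  2α = 53.13°
n_0 = (-0.7923, +0.6101)
n_1 = (-0.9797, +0.2003)
n_2 = (-0.9651, -0.2620)
n_3 = (-0.5676, -0.8233)
n_4 = (+0.5918, -0.8061)
n_5 = (+0.9223, +0.3864)
  (0,1): δ = 153.96°  ·
  (0,2): δ = 127.22°  ·
  (0,3): δ = 86.99°  ·
  (0,4): δ = 16.12°  ✓
  (0,5): δ = 60.33°  ·
  (1,2): δ = 153.26°  ·
  (1,3): δ = 113.03°  ·
  (1,4): δ = 42.16°  ✓
  (1,5): δ = 34.29°  ✓
  (2,3): δ = 139.77°  ·
  (2,4): δ = 68.90°  ·
  (2,5): δ = 7.55°  ✓
  (3,4): δ = 109.13°  ·
  (3,5): δ = 32.69°  ✓
  (4,5): δ = 103.55°  ·
antipodal pairs: 5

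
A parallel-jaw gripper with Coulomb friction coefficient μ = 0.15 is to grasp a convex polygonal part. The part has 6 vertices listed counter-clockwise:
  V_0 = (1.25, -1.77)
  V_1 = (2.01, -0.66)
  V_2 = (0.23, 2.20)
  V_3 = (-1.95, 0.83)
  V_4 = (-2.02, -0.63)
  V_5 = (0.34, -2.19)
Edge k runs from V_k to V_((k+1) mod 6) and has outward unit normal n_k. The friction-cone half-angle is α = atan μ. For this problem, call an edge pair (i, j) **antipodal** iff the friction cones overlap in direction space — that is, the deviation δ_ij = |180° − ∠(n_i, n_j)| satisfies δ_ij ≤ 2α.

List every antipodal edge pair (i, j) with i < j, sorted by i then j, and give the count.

count = 1; pairs: (2,5)

α = atan 0.15 = 8.53°;  2α = 17.06°
n_0 = (+0.8251, -0.5650)
n_1 = (+0.8490, +0.5284)
n_2 = (-0.5321, +0.8467)
n_3 = (-0.9989, +0.0479)
n_4 = (-0.5514, -0.8342)
n_5 = (+0.4191, -0.9080)
  (0,1): δ = 113.70°  ·
  (0,2): δ = 23.45°  ·
  (0,3): δ = 31.65°  ·
  (0,4): δ = 90.93°  ·
  (0,5): δ = 149.17°  ·
  (1,2): δ = 89.75°  ·
  (1,3): δ = 34.64°  ·
  (1,4): δ = 24.64°  ·
  (1,5): δ = 82.88°  ·
  (2,3): δ = 124.89°  ·
  (2,4): δ = 65.61°  ·
  (2,5): δ = 7.37°  ✓
  (3,4): δ = 120.72°  ·
  (3,5): δ = 62.48°  ·
  (4,5): δ = 121.76°  ·
antipodal pairs: 1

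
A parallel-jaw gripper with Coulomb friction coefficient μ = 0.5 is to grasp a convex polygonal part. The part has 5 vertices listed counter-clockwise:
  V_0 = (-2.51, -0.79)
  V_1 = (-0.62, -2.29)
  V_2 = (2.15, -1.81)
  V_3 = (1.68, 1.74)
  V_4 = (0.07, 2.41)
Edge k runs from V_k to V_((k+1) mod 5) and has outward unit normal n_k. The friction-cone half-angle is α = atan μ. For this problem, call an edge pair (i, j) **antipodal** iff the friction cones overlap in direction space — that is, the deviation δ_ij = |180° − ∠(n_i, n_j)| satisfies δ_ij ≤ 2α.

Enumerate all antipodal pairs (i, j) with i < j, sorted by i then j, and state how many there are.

α = atan 0.5 = 26.57°;  2α = 53.13°
n_0 = (-0.6217, -0.7833)
n_1 = (+0.1707, -0.9853)
n_2 = (+0.9913, +0.1312)
n_3 = (+0.3842, +0.9232)
n_4 = (-0.7785, +0.6277)
  (0,1): δ = 131.73°  ·
  (0,2): δ = 44.02°  ✓
  (0,3): δ = 15.84°  ✓
  (0,4): δ = 89.56°  ·
  (1,2): δ = 92.29°  ·
  (1,3): δ = 32.43°  ✓
  (1,4): δ = 41.29°  ✓
  (2,3): δ = 120.14°  ·
  (2,4): δ = 46.42°  ✓
  (3,4): δ = 106.28°  ·
antipodal pairs: 5

count = 5; pairs: (0,2), (0,3), (1,3), (1,4), (2,4)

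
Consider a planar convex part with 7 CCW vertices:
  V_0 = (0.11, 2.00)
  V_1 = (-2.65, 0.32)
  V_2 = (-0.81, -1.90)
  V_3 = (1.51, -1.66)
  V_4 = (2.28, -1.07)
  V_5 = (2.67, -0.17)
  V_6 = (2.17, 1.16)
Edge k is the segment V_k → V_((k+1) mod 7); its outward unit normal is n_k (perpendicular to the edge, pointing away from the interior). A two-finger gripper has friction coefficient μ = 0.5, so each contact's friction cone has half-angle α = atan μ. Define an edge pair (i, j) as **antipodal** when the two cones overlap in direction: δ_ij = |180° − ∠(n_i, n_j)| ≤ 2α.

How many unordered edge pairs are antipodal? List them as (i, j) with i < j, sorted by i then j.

α = atan 0.5 = 26.57°;  2α = 53.13°
n_0 = (-0.5199, +0.8542)
n_1 = (-0.7699, -0.6381)
n_2 = (+0.1029, -0.9947)
n_3 = (+0.6082, -0.7938)
n_4 = (+0.9176, -0.3976)
n_5 = (+0.9360, +0.3519)
n_6 = (+0.3776, +0.9260)
  (0,1): δ = 81.68°  ·
  (0,2): δ = 25.42°  ✓
  (0,3): δ = 6.13°  ✓
  (0,4): δ = 35.24°  ✓
  (0,5): δ = 79.27°  ·
  (0,6): δ = 126.49°  ·
  (1,2): δ = 123.75°  ·
  (1,3): δ = 92.19°  ·
  (1,4): δ = 63.08°  ·
  (1,5): δ = 19.05°  ✓
  (1,6): δ = 28.16°  ✓
  (2,3): δ = 148.45°  ·
  (2,4): δ = 119.33°  ·
  (2,5): δ = 75.30°  ·
  (2,6): δ = 28.09°  ✓
  (3,4): δ = 150.89°  ·
  (3,5): δ = 106.86°  ·
  (3,6): δ = 59.64°  ·
  (4,5): δ = 135.97°  ·
  (4,6): δ = 88.76°  ·
  (5,6): δ = 132.79°  ·
antipodal pairs: 6

count = 6; pairs: (0,2), (0,3), (0,4), (1,5), (1,6), (2,6)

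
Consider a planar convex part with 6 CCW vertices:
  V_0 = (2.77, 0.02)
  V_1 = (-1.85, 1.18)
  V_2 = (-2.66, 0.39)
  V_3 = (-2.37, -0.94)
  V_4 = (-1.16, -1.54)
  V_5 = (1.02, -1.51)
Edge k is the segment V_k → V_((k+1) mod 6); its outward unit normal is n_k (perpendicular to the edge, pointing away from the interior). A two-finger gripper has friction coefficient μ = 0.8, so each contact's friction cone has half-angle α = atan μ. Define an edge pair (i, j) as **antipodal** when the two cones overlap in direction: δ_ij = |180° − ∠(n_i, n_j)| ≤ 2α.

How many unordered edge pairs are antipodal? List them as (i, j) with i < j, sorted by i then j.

α = atan 0.8 = 38.66°;  2α = 77.32°
n_0 = (+0.2435, +0.9699)
n_1 = (-0.6982, +0.7159)
n_2 = (-0.9770, -0.2130)
n_3 = (-0.4442, -0.8959)
n_4 = (+0.0138, -0.9999)
n_5 = (+0.6582, -0.7528)
  (0,1): δ = 121.62°  ·
  (0,2): δ = 63.60°  ✓
  (0,3): δ = 12.28°  ✓
  (0,4): δ = 14.88°  ✓
  (0,5): δ = 55.26°  ✓
  (1,2): δ = 121.98°  ·
  (1,3): δ = 70.66°  ✓
  (1,4): δ = 43.50°  ✓
  (1,5): δ = 3.12°  ✓
  (2,3): δ = 128.68°  ·
  (2,4): δ = 101.51°  ·
  (2,5): δ = 61.14°  ✓
  (3,4): δ = 152.84°  ·
  (3,5): δ = 112.46°  ·
  (4,5): δ = 139.63°  ·
antipodal pairs: 8

count = 8; pairs: (0,2), (0,3), (0,4), (0,5), (1,3), (1,4), (1,5), (2,5)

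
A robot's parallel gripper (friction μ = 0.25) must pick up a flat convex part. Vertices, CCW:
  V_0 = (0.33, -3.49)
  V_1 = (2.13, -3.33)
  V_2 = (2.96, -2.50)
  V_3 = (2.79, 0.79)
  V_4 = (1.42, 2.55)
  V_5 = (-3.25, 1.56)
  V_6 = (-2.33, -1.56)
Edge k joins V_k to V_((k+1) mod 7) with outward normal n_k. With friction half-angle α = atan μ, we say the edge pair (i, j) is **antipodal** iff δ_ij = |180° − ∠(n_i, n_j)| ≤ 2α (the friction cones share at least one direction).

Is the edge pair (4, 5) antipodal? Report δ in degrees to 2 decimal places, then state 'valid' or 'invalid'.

δ = 85.54°, invalid

α = atan 0.25 = 14.04°;  2α = 28.07°
edge 4: e_4 = (-4.67, -0.99);  n_4 = (-0.2074, +0.9783)
edge 5: e_5 = (+0.92, -3.12);  n_5 = (-0.9592, -0.2828)
∠(n_4, n_5) = 94.46°
δ = |180° − 94.46°| = 85.54°
85.54° > 2α = 28.07°  →  invalid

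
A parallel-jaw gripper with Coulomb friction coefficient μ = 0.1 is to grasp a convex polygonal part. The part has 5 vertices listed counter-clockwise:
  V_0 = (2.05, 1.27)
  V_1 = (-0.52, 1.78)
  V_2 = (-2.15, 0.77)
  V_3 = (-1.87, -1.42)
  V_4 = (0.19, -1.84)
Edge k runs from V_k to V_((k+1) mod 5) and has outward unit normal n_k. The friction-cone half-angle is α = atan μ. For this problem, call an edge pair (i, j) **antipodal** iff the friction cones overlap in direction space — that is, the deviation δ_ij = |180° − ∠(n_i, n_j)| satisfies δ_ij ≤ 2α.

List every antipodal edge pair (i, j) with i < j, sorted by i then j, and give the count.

count = 1; pairs: (0,3)

α = atan 0.1 = 5.71°;  2α = 11.42°
n_0 = (+0.1946, +0.9809)
n_1 = (-0.5267, +0.8500)
n_2 = (-0.9919, -0.1268)
n_3 = (-0.1998, -0.9798)
n_4 = (+0.8582, -0.5133)
  (0,1): δ = 136.99°  ·
  (0,2): δ = 71.49°  ·
  (0,3): δ = 0.30°  ✓
  (0,4): δ = 70.34°  ·
  (1,2): δ = 114.50°  ·
  (1,3): δ = 43.31°  ·
  (1,4): δ = 27.33°  ·
  (2,3): δ = 108.81°  ·
  (2,4): δ = 38.17°  ·
  (3,4): δ = 109.36°  ·
antipodal pairs: 1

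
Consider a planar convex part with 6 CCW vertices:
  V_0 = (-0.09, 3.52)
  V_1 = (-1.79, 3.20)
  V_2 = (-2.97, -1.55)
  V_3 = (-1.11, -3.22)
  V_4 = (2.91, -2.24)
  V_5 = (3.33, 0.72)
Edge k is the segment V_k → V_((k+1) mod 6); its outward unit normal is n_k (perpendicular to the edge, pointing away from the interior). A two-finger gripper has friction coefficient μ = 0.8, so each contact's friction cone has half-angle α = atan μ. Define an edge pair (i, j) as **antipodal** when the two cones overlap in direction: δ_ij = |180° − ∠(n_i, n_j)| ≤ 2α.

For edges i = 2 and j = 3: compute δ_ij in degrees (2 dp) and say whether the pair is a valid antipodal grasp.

α = atan 0.8 = 38.66°;  2α = 77.32°
edge 2: e_2 = (+1.86, -1.67);  n_2 = (-0.6681, -0.7441)
edge 3: e_3 = (+4.02, +0.98);  n_3 = (+0.2368, -0.9715)
∠(n_2, n_3) = 55.62°
δ = |180° − 55.62°| = 124.38°
124.38° > 2α = 77.32°  →  invalid

δ = 124.38°, invalid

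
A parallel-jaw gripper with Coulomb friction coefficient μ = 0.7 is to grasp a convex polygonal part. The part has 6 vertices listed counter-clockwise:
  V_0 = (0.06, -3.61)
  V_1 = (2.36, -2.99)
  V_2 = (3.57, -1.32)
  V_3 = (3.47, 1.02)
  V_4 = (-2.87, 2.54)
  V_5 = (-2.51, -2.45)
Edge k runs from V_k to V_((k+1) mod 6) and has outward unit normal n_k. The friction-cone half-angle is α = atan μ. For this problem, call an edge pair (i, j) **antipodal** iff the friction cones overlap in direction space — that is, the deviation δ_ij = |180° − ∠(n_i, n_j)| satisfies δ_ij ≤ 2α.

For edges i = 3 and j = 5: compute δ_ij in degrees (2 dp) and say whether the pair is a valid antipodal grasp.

α = atan 0.7 = 34.99°;  2α = 69.98°
edge 3: e_3 = (-6.34, +1.52);  n_3 = (+0.2331, +0.9724)
edge 5: e_5 = (+2.57, -1.16);  n_5 = (-0.4114, -0.9115)
∠(n_3, n_5) = 169.19°
δ = |180° − 169.19°| = 10.81°
10.81° ≤ 2α = 69.98°  →  valid

δ = 10.81°, valid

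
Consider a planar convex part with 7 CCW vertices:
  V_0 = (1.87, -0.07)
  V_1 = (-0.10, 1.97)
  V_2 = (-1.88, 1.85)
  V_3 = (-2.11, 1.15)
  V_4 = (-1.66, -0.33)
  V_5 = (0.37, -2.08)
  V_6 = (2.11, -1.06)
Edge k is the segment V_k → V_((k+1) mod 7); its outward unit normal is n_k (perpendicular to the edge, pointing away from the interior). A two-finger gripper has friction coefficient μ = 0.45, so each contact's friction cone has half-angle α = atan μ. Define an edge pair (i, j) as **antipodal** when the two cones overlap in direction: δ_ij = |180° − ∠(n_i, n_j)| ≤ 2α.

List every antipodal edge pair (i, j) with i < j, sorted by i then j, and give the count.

count = 8; pairs: (0,3), (0,4), (1,4), (1,5), (2,5), (2,6), (3,6), (4,6)

α = atan 0.45 = 24.23°;  2α = 48.46°
n_0 = (+0.7193, +0.6947)
n_1 = (-0.0673, +0.9977)
n_2 = (-0.9500, +0.3122)
n_3 = (-0.9568, -0.2909)
n_4 = (-0.6529, -0.7574)
n_5 = (+0.5057, -0.8627)
n_6 = (+0.9719, +0.2356)
  (0,1): δ = 130.14°  ·
  (0,2): δ = 62.19°  ·
  (0,3): δ = 27.09°  ✓
  (0,4): δ = 5.24°  ✓
  (0,5): δ = 76.38°  ·
  (0,6): δ = 149.63°  ·
  (1,2): δ = 112.05°  ·
  (1,3): δ = 76.94°  ·
  (1,4): δ = 44.62°  ✓
  (1,5): δ = 26.52°  ✓
  (1,6): δ = 99.77°  ·
  (2,3): δ = 144.90°  ·
  (2,4): δ = 112.57°  ·
  (2,5): δ = 41.43°  ✓
  (2,6): δ = 31.82°  ✓
  (3,4): δ = 147.68°  ·
  (3,5): δ = 76.53°  ·
  (3,6): δ = 3.29°  ✓
  (4,5): δ = 108.86°  ·
  (4,6): δ = 35.61°  ✓
  (5,6): δ = 106.75°  ·
antipodal pairs: 8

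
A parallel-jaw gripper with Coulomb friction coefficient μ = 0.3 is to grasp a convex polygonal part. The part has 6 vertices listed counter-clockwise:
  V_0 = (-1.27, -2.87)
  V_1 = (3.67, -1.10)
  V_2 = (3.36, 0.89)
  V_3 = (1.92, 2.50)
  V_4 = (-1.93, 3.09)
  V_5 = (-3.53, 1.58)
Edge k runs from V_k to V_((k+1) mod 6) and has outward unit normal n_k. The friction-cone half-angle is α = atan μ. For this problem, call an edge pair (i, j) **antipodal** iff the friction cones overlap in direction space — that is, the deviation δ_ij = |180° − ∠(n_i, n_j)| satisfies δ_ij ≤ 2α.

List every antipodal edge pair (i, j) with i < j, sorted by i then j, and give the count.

α = atan 0.3 = 16.70°;  2α = 33.40°
n_0 = (+0.3373, -0.9414)
n_1 = (+0.9881, +0.1539)
n_2 = (+0.7454, +0.6667)
n_3 = (+0.1515, +0.9885)
n_4 = (-0.6864, +0.7273)
n_5 = (-0.8916, -0.4528)
  (0,1): δ = 100.86°  ·
  (0,2): δ = 67.90°  ·
  (0,3): δ = 28.43°  ✓
  (0,4): δ = 23.63°  ✓
  (0,5): δ = 97.21°  ·
  (1,2): δ = 147.04°  ·
  (1,3): δ = 107.57°  ·
  (1,4): δ = 55.51°  ·
  (1,5): δ = 18.07°  ✓
  (2,3): δ = 140.52°  ·
  (2,4): δ = 88.47°  ·
  (2,5): δ = 14.89°  ✓
  (3,4): δ = 127.95°  ·
  (3,5): δ = 54.36°  ·
  (4,5): δ = 106.42°  ·
antipodal pairs: 4

count = 4; pairs: (0,3), (0,4), (1,5), (2,5)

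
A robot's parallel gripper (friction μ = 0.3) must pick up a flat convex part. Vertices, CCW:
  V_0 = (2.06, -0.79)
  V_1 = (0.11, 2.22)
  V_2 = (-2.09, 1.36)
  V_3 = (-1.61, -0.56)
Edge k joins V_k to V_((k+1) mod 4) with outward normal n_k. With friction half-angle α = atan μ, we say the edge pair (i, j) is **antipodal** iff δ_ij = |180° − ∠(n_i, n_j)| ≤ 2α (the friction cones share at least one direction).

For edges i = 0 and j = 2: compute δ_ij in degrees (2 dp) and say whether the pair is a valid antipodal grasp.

α = atan 0.3 = 16.70°;  2α = 33.40°
edge 0: e_0 = (-1.95, +3.01);  n_0 = (+0.8393, +0.5437)
edge 2: e_2 = (+0.48, -1.92);  n_2 = (-0.9701, -0.2425)
∠(n_0, n_2) = 161.10°
δ = |180° − 161.10°| = 18.90°
18.90° ≤ 2α = 33.40°  →  valid

δ = 18.90°, valid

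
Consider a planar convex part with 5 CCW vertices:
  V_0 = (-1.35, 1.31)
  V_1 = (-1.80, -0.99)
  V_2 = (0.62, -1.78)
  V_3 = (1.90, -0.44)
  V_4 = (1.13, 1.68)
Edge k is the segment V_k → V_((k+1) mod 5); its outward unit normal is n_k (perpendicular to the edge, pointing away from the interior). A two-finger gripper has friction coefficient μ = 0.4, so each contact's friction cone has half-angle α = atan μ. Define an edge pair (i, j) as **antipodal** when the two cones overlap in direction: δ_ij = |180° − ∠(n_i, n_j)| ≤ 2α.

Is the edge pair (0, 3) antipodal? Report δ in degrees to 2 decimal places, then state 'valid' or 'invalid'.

α = atan 0.4 = 21.80°;  2α = 43.60°
edge 0: e_0 = (-0.45, -2.30);  n_0 = (-0.9814, +0.1920)
edge 3: e_3 = (-0.77, +2.12);  n_3 = (+0.9399, +0.3414)
∠(n_0, n_3) = 148.97°
δ = |180° − 148.97°| = 31.03°
31.03° ≤ 2α = 43.60°  →  valid

δ = 31.03°, valid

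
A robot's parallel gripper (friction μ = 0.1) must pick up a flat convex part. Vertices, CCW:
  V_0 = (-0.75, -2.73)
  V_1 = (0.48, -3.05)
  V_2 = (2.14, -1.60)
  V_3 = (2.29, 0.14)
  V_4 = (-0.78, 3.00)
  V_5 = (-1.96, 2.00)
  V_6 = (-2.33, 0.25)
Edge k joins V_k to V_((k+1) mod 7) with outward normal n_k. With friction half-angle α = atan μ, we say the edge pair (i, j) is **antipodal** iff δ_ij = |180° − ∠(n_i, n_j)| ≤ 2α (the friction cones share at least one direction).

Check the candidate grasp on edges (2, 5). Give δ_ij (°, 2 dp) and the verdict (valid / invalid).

δ = 7.01°, valid

α = atan 0.1 = 5.71°;  2α = 11.42°
edge 2: e_2 = (+0.15, +1.74);  n_2 = (+0.9963, -0.0859)
edge 5: e_5 = (-0.37, -1.75);  n_5 = (-0.9784, +0.2069)
∠(n_2, n_5) = 172.99°
δ = |180° − 172.99°| = 7.01°
7.01° ≤ 2α = 11.42°  →  valid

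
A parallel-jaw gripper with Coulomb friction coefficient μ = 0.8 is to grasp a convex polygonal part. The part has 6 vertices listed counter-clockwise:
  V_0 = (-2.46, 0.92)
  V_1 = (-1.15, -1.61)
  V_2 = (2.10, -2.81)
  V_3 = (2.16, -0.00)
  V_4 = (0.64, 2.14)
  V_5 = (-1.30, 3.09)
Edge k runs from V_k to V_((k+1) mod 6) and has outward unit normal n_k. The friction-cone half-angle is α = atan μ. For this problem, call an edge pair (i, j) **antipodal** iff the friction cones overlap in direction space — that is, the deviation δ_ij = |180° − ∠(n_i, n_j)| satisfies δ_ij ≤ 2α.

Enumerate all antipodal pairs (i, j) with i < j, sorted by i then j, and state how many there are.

α = atan 0.8 = 38.66°;  2α = 77.32°
n_0 = (-0.8880, -0.4598)
n_1 = (-0.3464, -0.9381)
n_2 = (+0.9998, -0.0213)
n_3 = (+0.8153, +0.5791)
n_4 = (+0.4398, +0.8981)
n_5 = (-0.8819, +0.4714)
  (0,1): δ = 137.64°  ·
  (0,2): δ = 28.60°  ✓
  (0,3): δ = 8.01°  ✓
  (0,4): δ = 36.53°  ✓
  (0,5): δ = 124.50°  ·
  (1,2): δ = 70.96°  ✓
  (1,3): δ = 34.35°  ✓
  (1,4): δ = 5.82°  ✓
  (1,5): δ = 82.14°  ·
  (2,3): δ = 143.39°  ·
  (2,4): δ = 114.87°  ·
  (2,5): δ = 26.90°  ✓
  (3,4): δ = 151.48°  ·
  (3,5): δ = 63.51°  ✓
  (4,5): δ = 92.04°  ·
antipodal pairs: 8

count = 8; pairs: (0,2), (0,3), (0,4), (1,2), (1,3), (1,4), (2,5), (3,5)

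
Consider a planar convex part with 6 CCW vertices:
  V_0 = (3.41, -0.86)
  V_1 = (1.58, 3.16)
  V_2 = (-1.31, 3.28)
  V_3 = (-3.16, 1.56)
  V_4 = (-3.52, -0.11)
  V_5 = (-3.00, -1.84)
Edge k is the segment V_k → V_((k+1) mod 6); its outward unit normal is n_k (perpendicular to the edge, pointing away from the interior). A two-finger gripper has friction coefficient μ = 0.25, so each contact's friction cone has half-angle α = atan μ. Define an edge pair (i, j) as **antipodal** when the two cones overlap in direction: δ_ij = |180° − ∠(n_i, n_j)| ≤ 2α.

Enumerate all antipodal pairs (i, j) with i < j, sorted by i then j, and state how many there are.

count = 2; pairs: (0,4), (1,5)

α = atan 0.25 = 14.04°;  2α = 28.07°
n_0 = (+0.9101, +0.4143)
n_1 = (+0.0415, +0.9991)
n_2 = (-0.6809, +0.7324)
n_3 = (-0.9775, +0.2107)
n_4 = (-0.9577, -0.2879)
n_5 = (+0.1511, -0.9885)
  (0,1): δ = 116.85°  ·
  (0,2): δ = 71.56°  ·
  (0,3): δ = 36.64°  ·
  (0,4): δ = 7.75°  ✓
  (0,5): δ = 74.22°  ·
  (1,2): δ = 134.71°  ·
  (1,3): δ = 99.79°  ·
  (1,4): δ = 70.89°  ·
  (1,5): δ = 11.07°  ✓
  (2,3): δ = 145.08°  ·
  (2,4): δ = 116.18°  ·
  (2,5): δ = 34.22°  ·
  (3,4): δ = 151.11°  ·
  (3,5): δ = 69.14°  ·
  (4,5): δ = 98.04°  ·
antipodal pairs: 2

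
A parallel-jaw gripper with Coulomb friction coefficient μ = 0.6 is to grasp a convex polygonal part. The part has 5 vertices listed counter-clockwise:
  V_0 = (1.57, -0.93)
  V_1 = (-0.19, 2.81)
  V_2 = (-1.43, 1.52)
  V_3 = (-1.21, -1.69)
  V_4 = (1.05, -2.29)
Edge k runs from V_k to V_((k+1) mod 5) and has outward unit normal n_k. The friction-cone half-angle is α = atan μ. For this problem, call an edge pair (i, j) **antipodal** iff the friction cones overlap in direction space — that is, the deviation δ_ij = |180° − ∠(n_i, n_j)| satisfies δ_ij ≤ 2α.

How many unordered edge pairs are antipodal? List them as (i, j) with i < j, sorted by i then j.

α = atan 0.6 = 30.96°;  2α = 61.93°
n_0 = (+0.9048, +0.4258)
n_1 = (-0.7209, +0.6930)
n_2 = (-0.9977, -0.0684)
n_3 = (-0.2566, -0.9665)
n_4 = (+0.9341, -0.3571)
  (0,1): δ = 69.07°  ·
  (0,2): δ = 21.28°  ✓
  (0,3): δ = 49.93°  ✓
  (0,4): δ = 133.87°  ·
  (1,2): δ = 132.21°  ·
  (1,3): δ = 61.00°  ✓
  (1,4): δ = 22.94°  ✓
  (2,3): δ = 108.79°  ·
  (2,4): δ = 24.85°  ✓
  (3,4): δ = 96.06°  ·
antipodal pairs: 5

count = 5; pairs: (0,2), (0,3), (1,3), (1,4), (2,4)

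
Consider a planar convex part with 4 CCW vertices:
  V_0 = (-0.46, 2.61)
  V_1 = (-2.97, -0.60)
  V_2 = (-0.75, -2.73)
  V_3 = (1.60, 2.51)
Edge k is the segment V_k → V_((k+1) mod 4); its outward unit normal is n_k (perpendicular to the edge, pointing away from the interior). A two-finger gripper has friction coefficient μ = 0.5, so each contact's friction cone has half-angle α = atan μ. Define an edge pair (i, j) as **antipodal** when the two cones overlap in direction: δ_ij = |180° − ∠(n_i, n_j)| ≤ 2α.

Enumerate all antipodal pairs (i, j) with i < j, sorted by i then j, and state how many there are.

count = 2; pairs: (0,2), (1,3)

α = atan 0.5 = 26.57°;  2α = 53.13°
n_0 = (-0.7878, +0.6160)
n_1 = (-0.6923, -0.7216)
n_2 = (+0.9124, -0.4092)
n_3 = (+0.0485, +0.9988)
  (0,1): δ = 95.79°  ·
  (0,2): δ = 13.87°  ✓
  (0,3): δ = 125.24°  ·
  (1,2): δ = 70.34°  ·
  (1,3): δ = 41.04°  ✓
  (2,3): δ = 68.62°  ·
antipodal pairs: 2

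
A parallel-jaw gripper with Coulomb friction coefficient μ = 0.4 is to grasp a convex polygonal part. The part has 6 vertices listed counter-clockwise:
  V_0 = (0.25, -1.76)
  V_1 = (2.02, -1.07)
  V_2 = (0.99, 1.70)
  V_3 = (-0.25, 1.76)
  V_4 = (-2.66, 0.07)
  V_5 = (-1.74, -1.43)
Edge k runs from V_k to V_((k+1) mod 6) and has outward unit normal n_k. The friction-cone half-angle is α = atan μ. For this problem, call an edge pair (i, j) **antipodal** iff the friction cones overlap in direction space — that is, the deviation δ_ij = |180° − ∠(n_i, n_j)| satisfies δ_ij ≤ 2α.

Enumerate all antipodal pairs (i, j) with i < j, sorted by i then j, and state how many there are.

α = atan 0.4 = 21.80°;  2α = 43.60°
n_0 = (+0.3632, -0.9317)
n_1 = (+0.9373, +0.3485)
n_2 = (+0.0483, +0.9988)
n_3 = (-0.5741, +0.8188)
n_4 = (-0.8524, -0.5228)
n_5 = (-0.1636, -0.9865)
  (0,1): δ = 90.90°  ·
  (0,2): δ = 24.07°  ✓
  (0,3): δ = 13.74°  ✓
  (0,4): δ = 100.22°  ·
  (0,5): δ = 149.29°  ·
  (1,2): δ = 113.17°  ·
  (1,3): δ = 75.36°  ·
  (1,4): δ = 11.12°  ✓
  (1,5): δ = 60.19°  ·
  (2,3): δ = 142.19°  ·
  (2,4): δ = 55.71°  ·
  (2,5): δ = 6.65°  ✓
  (3,4): δ = 93.52°  ·
  (3,5): δ = 44.46°  ·
  (4,5): δ = 130.94°  ·
antipodal pairs: 4

count = 4; pairs: (0,2), (0,3), (1,4), (2,5)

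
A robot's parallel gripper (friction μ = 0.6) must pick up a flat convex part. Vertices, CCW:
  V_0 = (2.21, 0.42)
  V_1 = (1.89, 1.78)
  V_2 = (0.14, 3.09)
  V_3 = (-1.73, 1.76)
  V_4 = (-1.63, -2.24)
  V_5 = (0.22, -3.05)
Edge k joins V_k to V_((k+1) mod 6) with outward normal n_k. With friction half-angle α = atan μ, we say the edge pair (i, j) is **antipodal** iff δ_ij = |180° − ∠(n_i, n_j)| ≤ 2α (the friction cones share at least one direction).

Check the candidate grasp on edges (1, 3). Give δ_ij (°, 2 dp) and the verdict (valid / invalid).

α = atan 0.6 = 30.96°;  2α = 61.93°
edge 1: e_1 = (-1.75, +1.31);  n_1 = (+0.5993, +0.8005)
edge 3: e_3 = (+0.10, -4.00);  n_3 = (-0.9997, -0.0250)
∠(n_1, n_3) = 128.25°
δ = |180° − 128.25°| = 51.75°
51.75° ≤ 2α = 61.93°  →  valid

δ = 51.75°, valid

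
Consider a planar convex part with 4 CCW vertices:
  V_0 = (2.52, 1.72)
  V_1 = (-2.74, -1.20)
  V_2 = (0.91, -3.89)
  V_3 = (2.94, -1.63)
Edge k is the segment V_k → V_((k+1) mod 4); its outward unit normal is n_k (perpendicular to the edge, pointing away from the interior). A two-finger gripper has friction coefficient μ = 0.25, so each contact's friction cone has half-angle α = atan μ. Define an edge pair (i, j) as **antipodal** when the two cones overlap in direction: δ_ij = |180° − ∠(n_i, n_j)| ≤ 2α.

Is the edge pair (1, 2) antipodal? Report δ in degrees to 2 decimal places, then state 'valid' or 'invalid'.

α = atan 0.25 = 14.04°;  2α = 28.07°
edge 1: e_1 = (+3.65, -2.69);  n_1 = (-0.5933, -0.8050)
edge 2: e_2 = (+2.03, +2.26);  n_2 = (+0.7439, -0.6682)
∠(n_1, n_2) = 84.46°
δ = |180° − 84.46°| = 95.54°
95.54° > 2α = 28.07°  →  invalid

δ = 95.54°, invalid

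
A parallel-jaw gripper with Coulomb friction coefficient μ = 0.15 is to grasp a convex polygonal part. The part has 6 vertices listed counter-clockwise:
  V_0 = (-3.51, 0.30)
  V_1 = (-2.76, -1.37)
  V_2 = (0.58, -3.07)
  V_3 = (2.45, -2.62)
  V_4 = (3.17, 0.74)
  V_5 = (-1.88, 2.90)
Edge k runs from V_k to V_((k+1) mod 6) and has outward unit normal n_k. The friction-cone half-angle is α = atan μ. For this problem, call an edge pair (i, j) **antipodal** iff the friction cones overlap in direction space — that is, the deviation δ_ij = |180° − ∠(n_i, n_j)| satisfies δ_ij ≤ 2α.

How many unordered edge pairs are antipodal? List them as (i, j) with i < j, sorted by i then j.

count = 1; pairs: (1,4)

α = atan 0.15 = 8.53°;  2α = 17.06°
n_0 = (-0.9122, -0.4097)
n_1 = (-0.4536, -0.8912)
n_2 = (+0.2340, -0.9722)
n_3 = (+0.9778, -0.2095)
n_4 = (+0.3933, +0.9194)
n_5 = (-0.8473, +0.5312)
  (0,1): δ = 141.16°  ·
  (0,2): δ = 100.65°  ·
  (0,3): δ = 36.28°  ·
  (0,4): δ = 42.66°  ·
  (0,5): δ = 123.73°  ·
  (1,2): δ = 139.49°  ·
  (1,3): δ = 75.12°  ·
  (1,4): δ = 3.82°  ✓
  (1,5): δ = 84.89°  ·
  (2,3): δ = 115.63°  ·
  (2,4): δ = 36.69°  ·
  (2,5): δ = 44.38°  ·
  (3,4): δ = 101.06°  ·
  (3,5): δ = 19.99°  ·
  (4,5): δ = 98.93°  ·
antipodal pairs: 1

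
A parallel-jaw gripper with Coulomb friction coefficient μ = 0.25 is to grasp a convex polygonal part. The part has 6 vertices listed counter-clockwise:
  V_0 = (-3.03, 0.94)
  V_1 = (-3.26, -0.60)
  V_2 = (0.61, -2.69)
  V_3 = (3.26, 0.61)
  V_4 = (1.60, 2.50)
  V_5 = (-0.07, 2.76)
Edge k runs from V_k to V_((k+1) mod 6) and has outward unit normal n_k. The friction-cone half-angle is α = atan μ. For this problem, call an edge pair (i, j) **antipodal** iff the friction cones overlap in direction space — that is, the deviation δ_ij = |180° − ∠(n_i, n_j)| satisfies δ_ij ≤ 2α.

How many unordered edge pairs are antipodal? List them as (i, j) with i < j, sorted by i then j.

count = 3; pairs: (1,3), (1,4), (2,5)

α = atan 0.25 = 14.04°;  2α = 28.07°
n_0 = (-0.9890, +0.1477)
n_1 = (-0.4752, -0.8799)
n_2 = (+0.7797, -0.6261)
n_3 = (+0.7513, +0.6599)
n_4 = (+0.1538, +0.9881)
n_5 = (-0.5238, +0.8519)
  (0,1): δ = 109.88°  ·
  (0,2): δ = 30.27°  ·
  (0,3): δ = 49.79°  ·
  (0,4): δ = 89.65°  ·
  (0,5): δ = 130.08°  ·
  (1,2): δ = 100.39°  ·
  (1,3): δ = 20.34°  ✓
  (1,4): δ = 19.52°  ✓
  (1,5): δ = 59.96°  ·
  (2,3): δ = 99.94°  ·
  (2,4): δ = 60.08°  ·
  (2,5): δ = 19.65°  ✓
  (3,4): δ = 140.14°  ·
  (3,5): δ = 99.71°  ·
  (4,5): δ = 139.56°  ·
antipodal pairs: 3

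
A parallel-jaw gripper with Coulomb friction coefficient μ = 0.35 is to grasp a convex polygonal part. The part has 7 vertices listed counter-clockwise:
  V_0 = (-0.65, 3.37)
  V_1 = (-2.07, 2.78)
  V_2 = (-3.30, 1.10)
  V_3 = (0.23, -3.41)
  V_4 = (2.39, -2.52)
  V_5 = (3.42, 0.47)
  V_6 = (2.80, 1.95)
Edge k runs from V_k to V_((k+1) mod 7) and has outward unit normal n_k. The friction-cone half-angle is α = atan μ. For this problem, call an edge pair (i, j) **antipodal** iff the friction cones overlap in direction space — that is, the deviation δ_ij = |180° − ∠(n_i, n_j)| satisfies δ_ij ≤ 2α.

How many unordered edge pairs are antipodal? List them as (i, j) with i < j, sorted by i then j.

α = atan 0.35 = 19.29°;  2α = 38.58°
n_0 = (-0.3837, +0.9235)
n_1 = (-0.8069, +0.5907)
n_2 = (-0.7875, -0.6164)
n_3 = (+0.3810, -0.9246)
n_4 = (+0.9455, -0.3257)
n_5 = (+0.9223, +0.3864)
n_6 = (+0.3806, +0.9247)
  (0,1): δ = 148.77°  ·
  (0,2): δ = 74.51°  ·
  (0,3): δ = 0.17°  ✓
  (0,4): δ = 48.43°  ·
  (0,5): δ = 90.17°  ·
  (0,6): δ = 135.07°  ·
  (1,2): δ = 105.74°  ·
  (1,3): δ = 31.40°  ✓
  (1,4): δ = 17.20°  ✓
  (1,5): δ = 58.94°  ·
  (1,6): δ = 103.84°  ·
  (2,3): δ = 105.66°  ·
  (2,4): δ = 57.06°  ·
  (2,5): δ = 15.32°  ✓
  (2,6): δ = 29.58°  ✓
  (3,4): δ = 131.40°  ·
  (3,5): δ = 89.66°  ·
  (3,6): δ = 44.77°  ·
  (4,5): δ = 138.26°  ·
  (4,6): δ = 93.36°  ·
  (5,6): δ = 135.10°  ·
antipodal pairs: 5

count = 5; pairs: (0,3), (1,3), (1,4), (2,5), (2,6)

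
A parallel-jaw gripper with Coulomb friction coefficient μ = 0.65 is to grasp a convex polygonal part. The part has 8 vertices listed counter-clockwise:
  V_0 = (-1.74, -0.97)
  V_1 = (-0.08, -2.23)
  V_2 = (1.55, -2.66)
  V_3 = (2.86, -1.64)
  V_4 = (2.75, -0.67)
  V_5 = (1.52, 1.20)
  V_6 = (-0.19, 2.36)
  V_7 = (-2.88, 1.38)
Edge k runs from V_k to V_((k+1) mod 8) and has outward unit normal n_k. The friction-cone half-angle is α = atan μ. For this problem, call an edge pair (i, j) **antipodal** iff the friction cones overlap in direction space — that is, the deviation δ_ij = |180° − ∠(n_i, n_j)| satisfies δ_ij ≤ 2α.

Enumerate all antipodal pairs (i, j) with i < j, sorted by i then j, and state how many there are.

α = atan 0.65 = 33.02°;  2α = 66.05°
n_0 = (-0.6046, -0.7965)
n_1 = (-0.2551, -0.9669)
n_2 = (+0.6144, -0.7890)
n_3 = (+0.9936, +0.1127)
n_4 = (+0.8355, +0.5495)
n_5 = (+0.5614, +0.8276)
n_6 = (-0.3423, +0.9396)
n_7 = (-0.8997, -0.4365)
  (0,1): δ = 157.58°  ·
  (0,2): δ = 104.89°  ·
  (0,3): δ = 46.33°  ✓
  (0,4): δ = 19.47°  ✓
  (0,5): δ = 3.05°  ✓
  (0,6): δ = 57.22°  ✓
  (0,7): δ = 153.08°  ·
  (1,2): δ = 127.32°  ·
  (1,3): δ = 68.75°  ·
  (1,4): δ = 41.89°  ✓
  (1,5): δ = 19.37°  ✓
  (1,6): δ = 34.80°  ✓
  (1,7): δ = 130.66°  ·
  (2,3): δ = 121.44°  ·
  (2,4): δ = 94.57°  ·
  (2,5): δ = 72.06°  ·
  (2,6): δ = 17.89°  ✓
  (2,7): δ = 77.97°  ·
  (3,4): δ = 153.13°  ·
  (3,5): δ = 130.62°  ·
  (3,6): δ = 76.45°  ·
  (3,7): δ = 19.41°  ✓
  (4,5): δ = 157.49°  ·
  (4,6): δ = 103.32°  ·
  (4,7): δ = 7.46°  ✓
  (5,6): δ = 125.83°  ·
  (5,7): δ = 29.97°  ✓
  (6,7): δ = 84.14°  ·
antipodal pairs: 11

count = 11; pairs: (0,3), (0,4), (0,5), (0,6), (1,4), (1,5), (1,6), (2,6), (3,7), (4,7), (5,7)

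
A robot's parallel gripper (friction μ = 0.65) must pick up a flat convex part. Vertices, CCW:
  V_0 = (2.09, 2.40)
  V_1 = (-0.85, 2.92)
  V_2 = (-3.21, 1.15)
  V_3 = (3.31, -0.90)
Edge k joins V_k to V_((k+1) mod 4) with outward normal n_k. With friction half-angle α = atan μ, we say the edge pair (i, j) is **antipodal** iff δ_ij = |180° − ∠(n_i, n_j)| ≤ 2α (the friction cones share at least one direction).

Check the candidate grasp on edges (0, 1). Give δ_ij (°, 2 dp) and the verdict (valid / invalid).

δ = 133.10°, invalid

α = atan 0.65 = 33.02°;  2α = 66.05°
edge 0: e_0 = (-2.94, +0.52);  n_0 = (+0.1742, +0.9847)
edge 1: e_1 = (-2.36, -1.77);  n_1 = (-0.6000, +0.8000)
∠(n_0, n_1) = 46.90°
δ = |180° − 46.90°| = 133.10°
133.10° > 2α = 66.05°  →  invalid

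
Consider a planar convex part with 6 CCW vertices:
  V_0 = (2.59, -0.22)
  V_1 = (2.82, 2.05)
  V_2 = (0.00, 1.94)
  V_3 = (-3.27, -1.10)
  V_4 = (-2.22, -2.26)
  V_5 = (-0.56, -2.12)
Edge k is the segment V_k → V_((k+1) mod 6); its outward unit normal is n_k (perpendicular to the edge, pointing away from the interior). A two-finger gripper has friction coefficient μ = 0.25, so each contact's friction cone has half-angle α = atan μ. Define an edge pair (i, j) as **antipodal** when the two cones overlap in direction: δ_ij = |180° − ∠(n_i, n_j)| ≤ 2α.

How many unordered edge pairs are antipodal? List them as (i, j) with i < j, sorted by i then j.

count = 2; pairs: (1,4), (2,5)

α = atan 0.25 = 14.04°;  2α = 28.07°
n_0 = (+0.9949, -0.1008)
n_1 = (-0.0390, +0.9992)
n_2 = (-0.6809, +0.7324)
n_3 = (-0.7414, -0.6711)
n_4 = (+0.0840, -0.9965)
n_5 = (+0.5165, -0.8563)
  (0,1): δ = 81.98°  ·
  (0,2): δ = 41.30°  ·
  (0,3): δ = 47.94°  ·
  (0,4): δ = 100.61°  ·
  (0,5): δ = 126.88°  ·
  (1,2): δ = 139.32°  ·
  (1,3): δ = 50.08°  ·
  (1,4): δ = 2.59°  ✓
  (1,5): δ = 28.86°  ·
  (2,3): δ = 90.76°  ·
  (2,4): δ = 38.09°  ·
  (2,5): δ = 11.82°  ✓
  (3,4): δ = 127.33°  ·
  (3,5): δ = 101.05°  ·
  (4,5): δ = 153.72°  ·
antipodal pairs: 2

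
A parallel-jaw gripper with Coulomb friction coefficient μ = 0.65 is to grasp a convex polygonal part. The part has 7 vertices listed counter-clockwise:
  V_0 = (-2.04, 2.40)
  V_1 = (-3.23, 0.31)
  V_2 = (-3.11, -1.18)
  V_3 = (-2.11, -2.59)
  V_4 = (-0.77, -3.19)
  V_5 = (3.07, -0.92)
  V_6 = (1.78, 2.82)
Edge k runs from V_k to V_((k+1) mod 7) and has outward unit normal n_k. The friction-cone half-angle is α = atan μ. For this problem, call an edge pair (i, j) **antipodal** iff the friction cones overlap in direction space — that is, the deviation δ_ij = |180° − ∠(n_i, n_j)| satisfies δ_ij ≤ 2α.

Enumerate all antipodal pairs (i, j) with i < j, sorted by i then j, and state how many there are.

α = atan 0.65 = 33.02°;  2α = 66.05°
n_0 = (-0.8690, +0.4948)
n_1 = (-0.9968, -0.0803)
n_2 = (-0.8157, -0.5785)
n_3 = (-0.4087, -0.9127)
n_4 = (+0.5089, -0.8608)
n_5 = (+0.9453, +0.3261)
n_6 = (-0.1093, +0.9940)
  (0,1): δ = 145.74°  ·
  (0,2): δ = 115.00°  ·
  (0,3): δ = 84.46°  ·
  (0,4): δ = 29.75°  ✓
  (0,5): δ = 48.69°  ✓
  (0,6): δ = 125.93°  ·
  (1,2): δ = 149.26°  ·
  (1,3): δ = 118.73°  ·
  (1,4): δ = 64.02°  ✓
  (1,5): δ = 14.43°  ✓
  (1,6): δ = 91.67°  ·
  (2,3): δ = 149.47°  ·
  (2,4): δ = 94.76°  ·
  (2,5): δ = 16.31°  ✓
  (2,6): δ = 60.93°  ✓
  (3,4): δ = 125.29°  ·
  (3,5): δ = 46.85°  ✓
  (3,6): δ = 30.40°  ✓
  (4,5): δ = 101.56°  ·
  (4,6): δ = 24.31°  ✓
  (5,6): δ = 102.76°  ·
antipodal pairs: 9

count = 9; pairs: (0,4), (0,5), (1,4), (1,5), (2,5), (2,6), (3,5), (3,6), (4,6)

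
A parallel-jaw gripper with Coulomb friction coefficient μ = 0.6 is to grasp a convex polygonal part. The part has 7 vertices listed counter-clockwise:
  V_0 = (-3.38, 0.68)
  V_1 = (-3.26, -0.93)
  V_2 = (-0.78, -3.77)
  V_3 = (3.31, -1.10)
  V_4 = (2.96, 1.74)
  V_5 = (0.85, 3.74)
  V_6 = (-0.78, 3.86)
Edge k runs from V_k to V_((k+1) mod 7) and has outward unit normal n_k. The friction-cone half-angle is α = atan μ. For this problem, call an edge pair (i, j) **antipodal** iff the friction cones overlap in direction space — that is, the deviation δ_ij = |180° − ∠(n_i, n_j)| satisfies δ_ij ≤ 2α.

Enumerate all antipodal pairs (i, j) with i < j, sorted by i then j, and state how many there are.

count = 9; pairs: (0,2), (0,3), (0,4), (1,3), (1,4), (1,5), (2,5), (2,6), (3,6)

α = atan 0.6 = 30.96°;  2α = 61.93°
n_0 = (-0.9972, -0.0743)
n_1 = (-0.7532, -0.6578)
n_2 = (+0.5466, -0.8374)
n_3 = (+0.9925, +0.1223)
n_4 = (+0.6879, +0.7258)
n_5 = (+0.0734, +0.9973)
n_6 = (-0.7742, +0.6330)
  (0,1): δ = 143.13°  ·
  (0,2): δ = 61.13°  ✓
  (0,3): δ = 2.76°  ✓
  (0,4): δ = 42.27°  ✓
  (0,5): δ = 81.53°  ·
  (0,6): δ = 136.47°  ·
  (1,2): δ = 97.99°  ·
  (1,3): δ = 34.10°  ✓
  (1,4): δ = 5.40°  ✓
  (1,5): δ = 44.66°  ✓
  (1,6): δ = 99.60°  ·
  (2,3): δ = 116.11°  ·
  (2,4): δ = 76.60°  ·
  (2,5): δ = 37.35°  ✓
  (2,6): δ = 17.59°  ✓
  (3,4): δ = 140.49°  ·
  (3,5): δ = 101.24°  ·
  (3,6): δ = 46.30°  ✓
  (4,5): δ = 140.74°  ·
  (4,6): δ = 85.80°  ·
  (5,6): δ = 125.06°  ·
antipodal pairs: 9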